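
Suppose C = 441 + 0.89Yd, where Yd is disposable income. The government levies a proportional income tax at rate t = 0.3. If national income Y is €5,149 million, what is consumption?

C = 3648.827

Yd = (1 − 0.3)(5149) = 0.7(5149) = 3604.3
C = 441 + 0.89(3604.3) = 441 + 3207.827 = 3648.827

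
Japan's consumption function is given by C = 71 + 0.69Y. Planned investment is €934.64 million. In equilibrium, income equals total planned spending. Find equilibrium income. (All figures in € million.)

Y = C + I = 71 + 0.69Y + 934.64
Y − 0.69Y = 1005.64
0.31Y = 1005.64, so Y = 1005.64/0.31 = 3244

Y = 3244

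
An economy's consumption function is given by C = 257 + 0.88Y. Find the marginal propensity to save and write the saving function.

MPS = 0.12; S = -257 + 0.12Y

MPS = 1 − MPC = 1 − 0.88 = 0.12
S = Y − C = -257 + 0.12Y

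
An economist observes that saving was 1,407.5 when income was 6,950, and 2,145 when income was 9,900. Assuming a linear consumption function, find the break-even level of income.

Y = 1320

MPS = ΔS/ΔY = (2145 − 1407.5)/(9900 − 6950) = 737.5/2950 = 0.25
MPC = 1 − MPS = 0.75
From S(6950) = 1407.5: −a + 0.25(6950) = 1407.5, so a = 1737.5 − 1407.5 = 330
Break-even (S = 0): Y = a/MPS = 330/0.25 = 1320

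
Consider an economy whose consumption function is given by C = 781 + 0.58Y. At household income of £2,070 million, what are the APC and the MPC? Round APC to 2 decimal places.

MPC = 0.58 (the slope of the consumption function)
C = 781 + 0.58(2070) = 1981.6, so APC = 1981.6/2070 = 0.96

APC = 0.96; MPC = 0.58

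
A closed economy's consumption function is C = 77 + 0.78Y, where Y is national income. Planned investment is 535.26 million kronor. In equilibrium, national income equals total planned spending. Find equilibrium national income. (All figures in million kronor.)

Y = 2783

Y = C + I = 77 + 0.78Y + 535.26
Y − 0.78Y = 612.26
0.22Y = 612.26, so Y = 612.26/0.22 = 2783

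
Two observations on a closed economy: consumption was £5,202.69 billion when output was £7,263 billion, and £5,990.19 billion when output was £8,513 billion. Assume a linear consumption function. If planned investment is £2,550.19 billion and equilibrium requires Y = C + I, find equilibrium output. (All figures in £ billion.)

Y = 8587

MPC = (5990.19 − 5202.69)/(8513 − 7263) = 787.5/1250 = 0.63
a = 5202.69 − 0.63(7263) = 627
Equilibrium: Y = 627 + 0.63Y + 2550.19
0.37Y = 3177.19, so Y = 3177.19/0.37 = 8587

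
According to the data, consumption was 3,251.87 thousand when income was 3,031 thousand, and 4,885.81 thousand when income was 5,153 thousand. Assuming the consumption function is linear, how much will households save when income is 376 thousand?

S = -831.52

MPC = (4885.81 − 3251.87)/(5153 − 3031) = 1633.94/2122 = 0.77
a = 3251.87 − 0.77(3031) = 3251.87 − 2333.87 = 918
C = 918 + 0.77(376) = 1207.52
S = 376 − 1207.52 = -831.52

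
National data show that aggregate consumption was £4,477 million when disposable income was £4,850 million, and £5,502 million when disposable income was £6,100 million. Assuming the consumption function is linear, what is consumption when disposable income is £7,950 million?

C = 7019

MPC = (5502 − 4477)/(6100 − 4850) = 1025/1250 = 0.82
a = 4477 − 0.82(4850) = 4477 − 3977 = 500
C = 500 + 0.82(7950) = 500 + 6519 = 7019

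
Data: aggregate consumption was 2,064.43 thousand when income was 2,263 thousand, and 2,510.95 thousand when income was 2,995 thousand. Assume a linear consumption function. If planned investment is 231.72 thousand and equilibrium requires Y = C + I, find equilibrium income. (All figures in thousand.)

Y = 2348

MPC = (2510.95 − 2064.43)/(2995 − 2263) = 446.52/732 = 0.61
a = 2064.43 − 0.61(2263) = 684
Equilibrium: Y = 684 + 0.61Y + 231.72
0.39Y = 915.72, so Y = 915.72/0.39 = 2348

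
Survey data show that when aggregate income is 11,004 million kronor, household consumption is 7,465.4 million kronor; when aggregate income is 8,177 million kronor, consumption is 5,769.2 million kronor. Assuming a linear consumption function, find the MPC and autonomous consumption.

MPC = 0.6; a = 863

MPC = ΔC/ΔY = (7465.4 − 5769.2)/(11004 − 8177) = 1696.2/2827 = 0.6
a = C − MPC·Y = 5769.2 − 0.6(8177) = 5769.2 − 4906.2 = 863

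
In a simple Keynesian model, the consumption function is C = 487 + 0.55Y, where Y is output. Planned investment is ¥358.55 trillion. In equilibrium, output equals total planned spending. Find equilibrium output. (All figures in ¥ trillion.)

Y = 1879

Y = C + I = 487 + 0.55Y + 358.55
Y − 0.55Y = 845.55
0.45Y = 845.55, so Y = 845.55/0.45 = 1879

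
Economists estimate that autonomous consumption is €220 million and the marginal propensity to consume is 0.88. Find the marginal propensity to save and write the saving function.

MPS = 1 − MPC = 1 − 0.88 = 0.12
S = Y − C = -220 + 0.12Y

MPS = 0.12; S = -220 + 0.12Y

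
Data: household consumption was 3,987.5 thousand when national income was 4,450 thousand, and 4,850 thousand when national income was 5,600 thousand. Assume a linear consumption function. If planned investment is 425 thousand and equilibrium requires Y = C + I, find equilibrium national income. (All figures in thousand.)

Y = 4300

MPC = (4850 − 3987.5)/(5600 − 4450) = 862.5/1150 = 0.75
a = 3987.5 − 0.75(4450) = 650
Equilibrium: Y = 650 + 0.75Y + 425
0.25Y = 1075, so Y = 1075/0.25 = 4300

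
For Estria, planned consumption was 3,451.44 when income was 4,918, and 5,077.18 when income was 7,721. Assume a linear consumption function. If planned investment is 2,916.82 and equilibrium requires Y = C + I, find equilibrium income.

Y = 8371

MPC = (5077.18 − 3451.44)/(7721 − 4918) = 1625.74/2803 = 0.58
a = 3451.44 − 0.58(4918) = 599
Equilibrium: Y = 599 + 0.58Y + 2916.82
0.42Y = 3515.82, so Y = 3515.82/0.42 = 8371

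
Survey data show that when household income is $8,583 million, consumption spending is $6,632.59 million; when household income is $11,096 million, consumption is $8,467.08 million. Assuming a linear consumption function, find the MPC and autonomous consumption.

MPC = 0.73; a = 367

MPC = ΔC/ΔY = (8467.08 − 6632.59)/(11096 − 8583) = 1834.49/2513 = 0.73
a = C − MPC·Y = 6632.59 − 0.73(8583) = 6632.59 − 6265.59 = 367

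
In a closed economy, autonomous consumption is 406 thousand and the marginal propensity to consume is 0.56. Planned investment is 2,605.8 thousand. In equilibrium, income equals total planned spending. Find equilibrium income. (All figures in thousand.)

Y = C + I = 406 + 0.56Y + 2605.8
Y − 0.56Y = 3011.8
0.44Y = 3011.8, so Y = 3011.8/0.44 = 6845

Y = 6845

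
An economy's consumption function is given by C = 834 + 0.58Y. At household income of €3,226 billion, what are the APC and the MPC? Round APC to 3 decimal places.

MPC = 0.58 (the slope of the consumption function)
C = 834 + 0.58(3226) = 2705.08, so APC = 2705.08/3226 = 0.839

APC = 0.839; MPC = 0.58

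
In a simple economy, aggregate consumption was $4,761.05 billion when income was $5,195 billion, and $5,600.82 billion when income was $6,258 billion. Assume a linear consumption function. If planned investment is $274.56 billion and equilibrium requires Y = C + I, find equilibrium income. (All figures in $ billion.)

Y = 4436

MPC = (5600.82 − 4761.05)/(6258 − 5195) = 839.77/1063 = 0.79
a = 4761.05 − 0.79(5195) = 657
Equilibrium: Y = 657 + 0.79Y + 274.56
0.21Y = 931.56, so Y = 931.56/0.21 = 4436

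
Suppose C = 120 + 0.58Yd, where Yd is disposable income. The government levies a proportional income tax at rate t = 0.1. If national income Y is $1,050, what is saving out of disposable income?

Yd = (1 − 0.1)(1050) = 0.9(1050) = 945
C = 120 + 0.58(945) = 120 + 548.1 = 668.1
S = Yd − C = 945 − 668.1 = 276.9

S = 276.9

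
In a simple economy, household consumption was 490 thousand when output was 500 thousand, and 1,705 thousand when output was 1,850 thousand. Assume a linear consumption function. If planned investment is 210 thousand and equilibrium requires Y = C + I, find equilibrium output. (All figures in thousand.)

MPC = (1705 − 490)/(1850 − 500) = 1215/1350 = 0.9
a = 490 − 0.9(500) = 40
Equilibrium: Y = 40 + 0.9Y + 210
0.1Y = 250, so Y = 250/0.1 = 2500

Y = 2500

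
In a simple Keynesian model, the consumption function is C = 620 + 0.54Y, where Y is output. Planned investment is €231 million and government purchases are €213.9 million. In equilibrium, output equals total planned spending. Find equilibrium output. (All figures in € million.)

Y = 2315

Y = C + I + G = 620 + 0.54Y + 231 + 213.9
Y − 0.54Y = 1064.9
0.46Y = 1064.9, so Y = 1064.9/0.46 = 2315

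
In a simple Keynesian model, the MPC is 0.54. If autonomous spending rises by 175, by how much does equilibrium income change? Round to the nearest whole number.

ΔY ≈ 380

The multiplier is 1/(1 − MPC) = 1/0.46.
ΔY = 175/0.46 = 380.43 ≈ 380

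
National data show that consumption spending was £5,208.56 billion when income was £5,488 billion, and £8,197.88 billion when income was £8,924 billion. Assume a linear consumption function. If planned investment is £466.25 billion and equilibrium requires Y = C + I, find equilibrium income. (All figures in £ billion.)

Y = 6925

MPC = (8197.88 − 5208.56)/(8924 − 5488) = 2989.32/3436 = 0.87
a = 5208.56 − 0.87(5488) = 434
Equilibrium: Y = 434 + 0.87Y + 466.25
0.13Y = 900.25, so Y = 900.25/0.13 = 6925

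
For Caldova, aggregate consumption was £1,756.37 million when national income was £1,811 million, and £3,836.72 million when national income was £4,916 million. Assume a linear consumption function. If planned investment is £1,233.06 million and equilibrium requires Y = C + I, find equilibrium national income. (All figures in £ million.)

MPC = (3836.72 − 1756.37)/(4916 − 1811) = 2080.35/3105 = 0.67
a = 1756.37 − 0.67(1811) = 543
Equilibrium: Y = 543 + 0.67Y + 1233.06
0.33Y = 1776.06, so Y = 1776.06/0.33 = 5382

Y = 5382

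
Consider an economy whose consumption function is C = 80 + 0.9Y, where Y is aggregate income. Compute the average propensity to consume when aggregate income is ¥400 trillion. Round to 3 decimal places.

C = 80 + 0.9(400) = 440
APC = C/Y = 440/400 = 1.100

APC = 1.100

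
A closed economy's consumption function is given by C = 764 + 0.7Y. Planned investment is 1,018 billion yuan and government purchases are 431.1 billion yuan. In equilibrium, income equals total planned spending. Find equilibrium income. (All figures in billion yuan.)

Y = C + I + G = 764 + 0.7Y + 1018 + 431.1
Y − 0.7Y = 2213.1
0.3Y = 2213.1, so Y = 2213.1/0.3 = 7377

Y = 7377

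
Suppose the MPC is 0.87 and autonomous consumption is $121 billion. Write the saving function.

S = -121 + 0.13Y

S = Y − C = Y − (121 + 0.87Y) = -121 + (1 − 0.87)Y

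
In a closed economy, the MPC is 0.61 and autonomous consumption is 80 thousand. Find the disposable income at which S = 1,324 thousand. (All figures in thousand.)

Y = 3600

S = Y − C = -80 + 0.39Y
-80 + 0.39Y = 1324, so 0.39Y = 1404 and Y = 3600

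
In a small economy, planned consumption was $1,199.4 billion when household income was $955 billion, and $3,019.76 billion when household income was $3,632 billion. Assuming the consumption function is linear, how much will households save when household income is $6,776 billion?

S = 1618.32

MPC = (3019.76 − 1199.4)/(3632 − 955) = 1820.36/2677 = 0.68
a = 1199.4 − 0.68(955) = 1199.4 − 649.4 = 550
C = 550 + 0.68(6776) = 5157.68
S = 6776 − 5157.68 = 1618.32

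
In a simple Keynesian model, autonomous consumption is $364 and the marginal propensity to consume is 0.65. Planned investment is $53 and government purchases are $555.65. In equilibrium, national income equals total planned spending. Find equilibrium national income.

Y = 2779

Y = C + I + G = 364 + 0.65Y + 53 + 555.65
Y − 0.65Y = 972.65
0.35Y = 972.65, so Y = 972.65/0.35 = 2779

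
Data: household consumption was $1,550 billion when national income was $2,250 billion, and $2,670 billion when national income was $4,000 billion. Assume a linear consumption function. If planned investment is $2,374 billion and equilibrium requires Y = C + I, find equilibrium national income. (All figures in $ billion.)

MPC = (2670 − 1550)/(4000 − 2250) = 1120/1750 = 0.64
a = 1550 − 0.64(2250) = 110
Equilibrium: Y = 110 + 0.64Y + 2374
0.36Y = 2484, so Y = 2484/0.36 = 6900

Y = 6900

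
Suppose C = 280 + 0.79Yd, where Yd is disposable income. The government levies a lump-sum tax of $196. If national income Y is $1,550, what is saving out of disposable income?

S = 4.34

Yd = Y − T = 1550 − 196 = 1354
C = 280 + 0.79(1354) = 280 + 1069.66 = 1349.66
S = Yd − C = 1354 − 1349.66 = 4.34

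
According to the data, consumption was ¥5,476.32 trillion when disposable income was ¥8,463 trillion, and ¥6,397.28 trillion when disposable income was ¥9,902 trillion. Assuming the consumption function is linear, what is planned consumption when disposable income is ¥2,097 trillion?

C = 1402.08

MPC = (6397.28 − 5476.32)/(9902 − 8463) = 920.96/1439 = 0.64
a = 5476.32 − 0.64(8463) = 5476.32 − 5416.32 = 60
C = 60 + 0.64(2097) = 60 + 1342.08 = 1402.08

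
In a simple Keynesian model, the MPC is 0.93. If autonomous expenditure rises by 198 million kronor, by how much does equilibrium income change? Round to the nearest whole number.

The multiplier is 1/(1 − MPC) = 1/0.07.
ΔY = 198/0.07 = 2828.57 ≈ 2829

ΔY ≈ 2829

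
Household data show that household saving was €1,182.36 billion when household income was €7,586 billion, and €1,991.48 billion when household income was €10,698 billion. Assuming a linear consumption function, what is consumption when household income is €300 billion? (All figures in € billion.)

MPS = ΔS/ΔY = (1991.48 − 1182.36)/(10698 − 7586) = 809.12/3112 = 0.26
MPC = 1 − MPS = 0.74
Autonomous saving = 1182.36 − 0.26(7586) = -790, so a = 790
C = 790 + 0.74(300) = 790 + 222 = 1012

C = 1012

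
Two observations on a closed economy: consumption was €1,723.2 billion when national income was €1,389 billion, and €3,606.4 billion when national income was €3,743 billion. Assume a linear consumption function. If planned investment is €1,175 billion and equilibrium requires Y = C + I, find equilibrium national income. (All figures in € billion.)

Y = 8935

MPC = (3606.4 − 1723.2)/(3743 − 1389) = 1883.2/2354 = 0.8
a = 1723.2 − 0.8(1389) = 612
Equilibrium: Y = 612 + 0.8Y + 1175
0.2Y = 1787, so Y = 1787/0.2 = 8935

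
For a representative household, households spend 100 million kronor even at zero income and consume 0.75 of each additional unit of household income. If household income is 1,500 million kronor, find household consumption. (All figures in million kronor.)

C = 1225

C = 100 + 0.75(1500) = 100 + 1125 = 1225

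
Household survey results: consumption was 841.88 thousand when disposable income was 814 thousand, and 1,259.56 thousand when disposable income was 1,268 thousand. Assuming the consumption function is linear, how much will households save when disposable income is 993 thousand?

MPC = (1259.56 − 841.88)/(1268 − 814) = 417.68/454 = 0.92
a = 841.88 − 0.92(814) = 841.88 − 748.88 = 93
C = 93 + 0.92(993) = 1006.56
S = 993 − 1006.56 = -13.56

S = -13.56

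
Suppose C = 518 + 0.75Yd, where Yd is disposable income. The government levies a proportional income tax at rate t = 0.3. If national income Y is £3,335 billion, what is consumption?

Yd = (1 − 0.3)(3335) = 0.7(3335) = 2334.5
C = 518 + 0.75(2334.5) = 518 + 1750.875 = 2268.875

C = 2268.875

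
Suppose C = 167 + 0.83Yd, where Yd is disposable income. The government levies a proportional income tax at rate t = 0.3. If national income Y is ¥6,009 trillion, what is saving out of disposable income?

S = 548.071

Yd = (1 − 0.3)(6009) = 0.7(6009) = 4206.3
C = 167 + 0.83(4206.3) = 167 + 3491.229 = 3658.229
S = Yd − C = 4206.3 − 3658.229 = 548.071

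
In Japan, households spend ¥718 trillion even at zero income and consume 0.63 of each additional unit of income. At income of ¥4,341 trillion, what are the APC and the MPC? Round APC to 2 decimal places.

MPC = 0.63 (the slope of the consumption function)
C = 718 + 0.63(4341) = 3452.83, so APC = 3452.83/4341 = 0.80

APC = 0.80; MPC = 0.63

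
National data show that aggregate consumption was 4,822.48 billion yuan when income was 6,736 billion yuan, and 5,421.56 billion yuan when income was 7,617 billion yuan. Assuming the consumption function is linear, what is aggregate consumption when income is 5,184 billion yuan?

C = 3767.12

MPC = (5421.56 − 4822.48)/(7617 − 6736) = 599.08/881 = 0.68
a = 4822.48 − 0.68(6736) = 4822.48 − 4580.48 = 242
C = 242 + 0.68(5184) = 242 + 3525.12 = 3767.12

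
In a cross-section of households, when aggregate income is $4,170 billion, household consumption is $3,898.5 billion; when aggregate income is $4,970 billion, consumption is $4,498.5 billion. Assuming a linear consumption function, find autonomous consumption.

MPC = ΔC/ΔY = (4498.5 − 3898.5)/(4970 − 4170) = 600/800 = 0.75
a = C − MPC·Y = 3898.5 − 0.75(4170) = 3898.5 − 3127.5 = 771

a = 771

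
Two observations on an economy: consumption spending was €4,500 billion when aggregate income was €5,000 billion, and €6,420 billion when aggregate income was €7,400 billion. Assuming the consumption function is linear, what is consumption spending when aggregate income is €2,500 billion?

C = 2500

MPC = (6420 − 4500)/(7400 − 5000) = 1920/2400 = 0.8
a = 4500 − 0.8(5000) = 4500 − 4000 = 500
C = 500 + 0.8(2500) = 500 + 2000 = 2500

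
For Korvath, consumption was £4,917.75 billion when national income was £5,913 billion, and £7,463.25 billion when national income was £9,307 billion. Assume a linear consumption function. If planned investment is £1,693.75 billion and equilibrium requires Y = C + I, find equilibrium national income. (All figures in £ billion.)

MPC = (7463.25 − 4917.75)/(9307 − 5913) = 2545.5/3394 = 0.75
a = 4917.75 − 0.75(5913) = 483
Equilibrium: Y = 483 + 0.75Y + 1693.75
0.25Y = 2176.75, so Y = 2176.75/0.25 = 8707

Y = 8707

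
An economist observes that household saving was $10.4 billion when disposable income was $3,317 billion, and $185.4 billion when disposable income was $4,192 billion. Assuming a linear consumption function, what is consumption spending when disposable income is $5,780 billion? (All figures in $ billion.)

MPS = ΔS/ΔY = (185.4 − 10.4)/(4192 − 3317) = 175/875 = 0.2
MPC = 1 − MPS = 0.8
Autonomous saving = 10.4 − 0.2(3317) = -653, so a = 653
C = 653 + 0.8(5780) = 653 + 4624 = 5277

C = 5277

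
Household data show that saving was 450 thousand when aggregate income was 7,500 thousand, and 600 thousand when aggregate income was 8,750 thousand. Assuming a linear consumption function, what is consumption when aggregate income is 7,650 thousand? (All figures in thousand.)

MPS = ΔS/ΔY = (600 − 450)/(8750 − 7500) = 150/1250 = 0.12
MPC = 1 − MPS = 0.88
Autonomous saving = 450 − 0.12(7500) = -450, so a = 450
C = 450 + 0.88(7650) = 450 + 6732 = 7182

C = 7182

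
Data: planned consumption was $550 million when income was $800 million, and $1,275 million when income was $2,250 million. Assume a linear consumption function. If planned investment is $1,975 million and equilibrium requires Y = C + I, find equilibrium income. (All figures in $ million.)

MPC = (1275 − 550)/(2250 − 800) = 725/1450 = 0.5
a = 550 − 0.5(800) = 150
Equilibrium: Y = 150 + 0.5Y + 1975
0.5Y = 2125, so Y = 2125/0.5 = 4250

Y = 4250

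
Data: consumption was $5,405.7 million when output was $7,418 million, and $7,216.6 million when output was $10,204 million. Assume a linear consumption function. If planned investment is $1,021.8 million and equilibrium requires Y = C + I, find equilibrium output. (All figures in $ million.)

MPC = (7216.6 − 5405.7)/(10204 − 7418) = 1810.9/2786 = 0.65
a = 5405.7 − 0.65(7418) = 584
Equilibrium: Y = 584 + 0.65Y + 1021.8
0.35Y = 1605.8, so Y = 1605.8/0.35 = 4588

Y = 4588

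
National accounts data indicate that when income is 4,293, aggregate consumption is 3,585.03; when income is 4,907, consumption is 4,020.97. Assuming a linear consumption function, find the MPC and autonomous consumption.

MPC = ΔC/ΔY = (4020.97 − 3585.03)/(4907 − 4293) = 435.94/614 = 0.71
a = C − MPC·Y = 3585.03 − 0.71(4293) = 3585.03 − 3048.03 = 537

MPC = 0.71; a = 537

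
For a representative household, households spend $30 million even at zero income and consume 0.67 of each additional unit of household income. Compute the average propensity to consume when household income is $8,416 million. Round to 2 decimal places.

APC = 0.67

C = 30 + 0.67(8416) = 5668.72
APC = C/Y = 5668.72/8416 = 0.67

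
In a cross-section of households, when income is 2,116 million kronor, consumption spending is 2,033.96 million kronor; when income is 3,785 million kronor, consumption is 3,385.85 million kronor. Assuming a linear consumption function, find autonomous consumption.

MPC = ΔC/ΔY = (3385.85 − 2033.96)/(3785 − 2116) = 1351.89/1669 = 0.81
a = C − MPC·Y = 2033.96 − 0.81(2116) = 2033.96 − 1713.96 = 320

a = 320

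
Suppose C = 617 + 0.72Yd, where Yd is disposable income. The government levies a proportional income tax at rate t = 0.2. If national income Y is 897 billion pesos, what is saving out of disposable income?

S = -416.072

Yd = (1 − 0.2)(897) = 0.8(897) = 717.6
C = 617 + 0.72(717.6) = 617 + 516.672 = 1133.672
S = Yd − C = 717.6 − 1133.672 = -416.072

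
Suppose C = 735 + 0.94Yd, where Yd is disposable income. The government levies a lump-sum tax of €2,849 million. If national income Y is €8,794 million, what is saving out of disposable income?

Yd = Y − T = 8794 − 2849 = 5945
C = 735 + 0.94(5945) = 735 + 5588.3 = 6323.3
S = Yd − C = 5945 − 6323.3 = -378.3

S = -378.3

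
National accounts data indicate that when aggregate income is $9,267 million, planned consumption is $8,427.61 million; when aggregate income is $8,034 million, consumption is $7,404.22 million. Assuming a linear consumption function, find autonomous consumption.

MPC = ΔC/ΔY = (8427.61 − 7404.22)/(9267 − 8034) = 1023.39/1233 = 0.83
a = C − MPC·Y = 7404.22 − 0.83(8034) = 7404.22 − 6668.22 = 736

a = 736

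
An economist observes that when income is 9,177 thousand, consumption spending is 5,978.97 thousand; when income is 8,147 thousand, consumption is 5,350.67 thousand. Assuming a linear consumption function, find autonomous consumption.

a = 381

MPC = ΔC/ΔY = (5978.97 − 5350.67)/(9177 − 8147) = 628.3/1030 = 0.61
a = C − MPC·Y = 5350.67 − 0.61(8147) = 5350.67 − 4969.67 = 381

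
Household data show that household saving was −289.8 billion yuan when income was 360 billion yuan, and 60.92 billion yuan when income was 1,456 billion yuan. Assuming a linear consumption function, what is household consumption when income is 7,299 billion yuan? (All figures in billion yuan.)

MPS = ΔS/ΔY = (60.92 − (-289.8))/(1456 − 360) = 350.72/1096 = 0.32
MPC = 1 − MPS = 0.68
Autonomous saving = -289.8 − 0.32(360) = -405, so a = 405
C = 405 + 0.68(7299) = 405 + 4963.32 = 5368.32

C = 5368.32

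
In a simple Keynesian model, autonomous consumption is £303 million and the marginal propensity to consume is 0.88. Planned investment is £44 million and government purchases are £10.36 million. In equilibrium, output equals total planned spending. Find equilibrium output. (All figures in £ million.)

Y = C + I + G = 303 + 0.88Y + 44 + 10.36
Y − 0.88Y = 357.36
0.12Y = 357.36, so Y = 357.36/0.12 = 2978

Y = 2978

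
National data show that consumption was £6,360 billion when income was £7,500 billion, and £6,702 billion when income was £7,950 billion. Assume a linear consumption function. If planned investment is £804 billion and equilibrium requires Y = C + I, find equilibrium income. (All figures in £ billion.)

Y = 6100

MPC = (6702 − 6360)/(7950 − 7500) = 342/450 = 0.76
a = 6360 − 0.76(7500) = 660
Equilibrium: Y = 660 + 0.76Y + 804
0.24Y = 1464, so Y = 1464/0.24 = 6100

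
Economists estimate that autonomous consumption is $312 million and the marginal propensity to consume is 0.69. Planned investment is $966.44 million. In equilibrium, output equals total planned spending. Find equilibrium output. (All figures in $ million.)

Y = 4124

Y = C + I = 312 + 0.69Y + 966.44
Y − 0.69Y = 1278.44
0.31Y = 1278.44, so Y = 1278.44/0.31 = 4124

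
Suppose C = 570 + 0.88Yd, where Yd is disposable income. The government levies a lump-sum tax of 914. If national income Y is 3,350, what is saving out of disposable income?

S = -277.68

Yd = Y − T = 3350 − 914 = 2436
C = 570 + 0.88(2436) = 570 + 2143.68 = 2713.68
S = Yd − C = 2436 − 2713.68 = -277.68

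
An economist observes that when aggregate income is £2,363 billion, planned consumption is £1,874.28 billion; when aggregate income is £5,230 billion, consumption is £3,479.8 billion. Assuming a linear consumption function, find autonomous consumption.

MPC = ΔC/ΔY = (3479.8 − 1874.28)/(5230 − 2363) = 1605.52/2867 = 0.56
a = C − MPC·Y = 1874.28 − 0.56(2363) = 1874.28 − 1323.28 = 551

a = 551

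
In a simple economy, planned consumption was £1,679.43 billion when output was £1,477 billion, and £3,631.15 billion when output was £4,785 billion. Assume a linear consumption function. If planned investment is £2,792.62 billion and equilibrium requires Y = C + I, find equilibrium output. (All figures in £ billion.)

Y = 8782

MPC = (3631.15 − 1679.43)/(4785 − 1477) = 1951.72/3308 = 0.59
a = 1679.43 − 0.59(1477) = 808
Equilibrium: Y = 808 + 0.59Y + 2792.62
0.41Y = 3600.62, so Y = 3600.62/0.41 = 8782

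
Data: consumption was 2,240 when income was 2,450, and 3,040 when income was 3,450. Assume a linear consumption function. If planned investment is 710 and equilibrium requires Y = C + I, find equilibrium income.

MPC = (3040 − 2240)/(3450 − 2450) = 800/1000 = 0.8
a = 2240 − 0.8(2450) = 280
Equilibrium: Y = 280 + 0.8Y + 710
0.2Y = 990, so Y = 990/0.2 = 4950

Y = 4950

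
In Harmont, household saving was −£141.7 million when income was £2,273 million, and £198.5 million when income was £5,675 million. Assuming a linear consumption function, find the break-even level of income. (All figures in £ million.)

Y = 3690

MPS = ΔS/ΔY = (198.5 − (-141.7))/(5675 − 2273) = 340.2/3402 = 0.1
MPC = 1 − MPS = 0.9
From S(2273) = -141.7: −a + 0.1(2273) = -141.7, so a = 227.3 − (-141.7) = 369
Break-even (S = 0): Y = a/MPS = 369/0.1 = 3690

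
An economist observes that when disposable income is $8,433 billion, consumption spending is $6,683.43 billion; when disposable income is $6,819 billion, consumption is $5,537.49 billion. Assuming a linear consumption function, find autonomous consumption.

MPC = ΔC/ΔY = (6683.43 − 5537.49)/(8433 − 6819) = 1145.94/1614 = 0.71
a = C − MPC·Y = 5537.49 − 0.71(6819) = 5537.49 − 4841.49 = 696

a = 696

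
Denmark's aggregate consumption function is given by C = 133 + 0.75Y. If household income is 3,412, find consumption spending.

C = 2692

C = 133 + 0.75(3412) = 133 + 2559 = 2692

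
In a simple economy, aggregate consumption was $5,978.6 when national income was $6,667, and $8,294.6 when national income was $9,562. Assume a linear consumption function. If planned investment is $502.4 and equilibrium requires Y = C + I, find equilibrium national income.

Y = 5737

MPC = (8294.6 − 5978.6)/(9562 − 6667) = 2316/2895 = 0.8
a = 5978.6 − 0.8(6667) = 645
Equilibrium: Y = 645 + 0.8Y + 502.4
0.2Y = 1147.4, so Y = 1147.4/0.2 = 5737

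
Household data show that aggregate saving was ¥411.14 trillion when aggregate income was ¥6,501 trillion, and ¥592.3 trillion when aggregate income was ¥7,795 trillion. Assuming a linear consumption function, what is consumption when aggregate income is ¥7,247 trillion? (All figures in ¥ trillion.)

MPS = ΔS/ΔY = (592.3 − 411.14)/(7795 − 6501) = 181.16/1294 = 0.14
MPC = 1 − MPS = 0.86
Autonomous saving = 411.14 − 0.14(6501) = -499, so a = 499
C = 499 + 0.86(7247) = 499 + 6232.42 = 6731.42

C = 6731.42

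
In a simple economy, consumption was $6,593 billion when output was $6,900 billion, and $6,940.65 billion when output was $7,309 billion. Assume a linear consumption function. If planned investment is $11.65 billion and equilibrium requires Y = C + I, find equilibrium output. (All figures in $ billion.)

Y = 4931

MPC = (6940.65 − 6593)/(7309 − 6900) = 347.65/409 = 0.85
a = 6593 − 0.85(6900) = 728
Equilibrium: Y = 728 + 0.85Y + 11.65
0.15Y = 739.65, so Y = 739.65/0.15 = 4931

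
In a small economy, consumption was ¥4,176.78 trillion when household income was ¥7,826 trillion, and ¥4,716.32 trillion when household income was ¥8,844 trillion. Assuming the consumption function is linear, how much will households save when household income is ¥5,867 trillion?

S = 2728.49

MPC = (4716.32 − 4176.78)/(8844 − 7826) = 539.54/1018 = 0.53
a = 4176.78 − 0.53(7826) = 4176.78 − 4147.78 = 29
C = 29 + 0.53(5867) = 3138.51
S = 5867 − 3138.51 = 2728.49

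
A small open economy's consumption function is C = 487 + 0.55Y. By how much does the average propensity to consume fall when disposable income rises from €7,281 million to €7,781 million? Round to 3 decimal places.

At Y = 7281: C = 487 + 0.55(7281) = 4491.55, APC = 4491.55/7281 = 0.6169
At Y = 7781: C = 4766.55, APC = 4766.55/7781 = 0.6126
Fall in APC = 0.6169 − 0.6126 = 0.0043 ≈ 0.004

ΔAPC = 0.004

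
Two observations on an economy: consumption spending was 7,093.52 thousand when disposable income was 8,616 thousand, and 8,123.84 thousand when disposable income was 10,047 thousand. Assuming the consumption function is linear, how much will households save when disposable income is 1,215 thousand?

MPC = (8123.84 − 7093.52)/(10047 − 8616) = 1030.32/1431 = 0.72
a = 7093.52 − 0.72(8616) = 7093.52 − 6203.52 = 890
C = 890 + 0.72(1215) = 1764.8
S = 1215 − 1764.8 = -549.8

S = -549.8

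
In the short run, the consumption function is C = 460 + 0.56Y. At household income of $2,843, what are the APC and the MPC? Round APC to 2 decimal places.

APC = 0.72; MPC = 0.56

MPC = 0.56 (the slope of the consumption function)
C = 460 + 0.56(2843) = 2052.08, so APC = 2052.08/2843 = 0.72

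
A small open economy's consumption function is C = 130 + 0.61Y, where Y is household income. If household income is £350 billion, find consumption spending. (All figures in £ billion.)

C = 343.5

C = 130 + 0.61(350) = 130 + 213.5 = 343.5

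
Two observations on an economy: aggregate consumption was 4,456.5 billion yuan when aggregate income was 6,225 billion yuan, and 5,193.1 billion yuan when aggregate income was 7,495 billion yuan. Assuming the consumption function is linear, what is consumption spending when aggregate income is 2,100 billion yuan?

MPC = (5193.1 − 4456.5)/(7495 − 6225) = 736.6/1270 = 0.58
a = 4456.5 − 0.58(6225) = 4456.5 − 3610.5 = 846
C = 846 + 0.58(2100) = 846 + 1218 = 2064

C = 2064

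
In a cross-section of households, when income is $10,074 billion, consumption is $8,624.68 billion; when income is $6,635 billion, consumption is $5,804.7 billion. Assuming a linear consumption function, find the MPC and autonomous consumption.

MPC = ΔC/ΔY = (8624.68 − 5804.7)/(10074 − 6635) = 2819.98/3439 = 0.82
a = C − MPC·Y = 5804.7 − 0.82(6635) = 5804.7 − 5440.7 = 364

MPC = 0.82; a = 364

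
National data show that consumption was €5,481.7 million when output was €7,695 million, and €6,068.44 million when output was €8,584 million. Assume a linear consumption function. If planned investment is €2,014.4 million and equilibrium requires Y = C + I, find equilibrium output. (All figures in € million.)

MPC = (6068.44 − 5481.7)/(8584 − 7695) = 586.74/889 = 0.66
a = 5481.7 − 0.66(7695) = 403
Equilibrium: Y = 403 + 0.66Y + 2014.4
0.34Y = 2417.4, so Y = 2417.4/0.34 = 7110

Y = 7110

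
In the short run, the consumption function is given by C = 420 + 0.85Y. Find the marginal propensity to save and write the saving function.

MPS = 1 − MPC = 1 − 0.85 = 0.15
S = Y − C = -420 + 0.15Y

MPS = 0.15; S = -420 + 0.15Y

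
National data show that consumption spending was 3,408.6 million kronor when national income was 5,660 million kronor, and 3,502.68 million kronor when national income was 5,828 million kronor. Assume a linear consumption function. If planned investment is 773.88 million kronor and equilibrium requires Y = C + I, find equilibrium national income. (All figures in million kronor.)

MPC = (3502.68 − 3408.6)/(5828 − 5660) = 94.08/168 = 0.56
a = 3408.6 − 0.56(5660) = 239
Equilibrium: Y = 239 + 0.56Y + 773.88
0.44Y = 1012.88, so Y = 1012.88/0.44 = 2302

Y = 2302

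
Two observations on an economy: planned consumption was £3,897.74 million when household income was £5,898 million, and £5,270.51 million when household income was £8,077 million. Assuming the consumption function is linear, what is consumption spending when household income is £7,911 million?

C = 5165.93

MPC = (5270.51 − 3897.74)/(8077 − 5898) = 1372.77/2179 = 0.63
a = 3897.74 − 0.63(5898) = 3897.74 − 3715.74 = 182
C = 182 + 0.63(7911) = 182 + 4983.93 = 5165.93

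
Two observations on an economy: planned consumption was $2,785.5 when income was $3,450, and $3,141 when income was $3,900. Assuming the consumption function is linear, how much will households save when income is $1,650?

S = 286.5

MPC = (3141 − 2785.5)/(3900 − 3450) = 355.5/450 = 0.79
a = 2785.5 − 0.79(3450) = 2785.5 − 2725.5 = 60
C = 60 + 0.79(1650) = 1363.5
S = 1650 − 1363.5 = 286.5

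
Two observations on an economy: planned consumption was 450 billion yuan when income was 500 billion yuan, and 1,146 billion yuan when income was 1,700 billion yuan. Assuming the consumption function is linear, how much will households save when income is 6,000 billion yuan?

MPC = (1146 − 450)/(1700 − 500) = 696/1200 = 0.58
a = 450 − 0.58(500) = 450 − 290 = 160
C = 160 + 0.58(6000) = 3640
S = 6000 − 3640 = 2360

S = 2360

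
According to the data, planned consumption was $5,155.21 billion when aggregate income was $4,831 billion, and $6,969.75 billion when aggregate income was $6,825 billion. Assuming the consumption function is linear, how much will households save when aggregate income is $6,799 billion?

S = -147.09

MPC = (6969.75 − 5155.21)/(6825 − 4831) = 1814.54/1994 = 0.91
a = 5155.21 − 0.91(4831) = 5155.21 − 4396.21 = 759
C = 759 + 0.91(6799) = 6946.09
S = 6799 − 6946.09 = -147.09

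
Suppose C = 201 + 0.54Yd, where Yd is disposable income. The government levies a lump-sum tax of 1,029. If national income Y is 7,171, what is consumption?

Yd = Y − T = 7171 − 1029 = 6142
C = 201 + 0.54(6142) = 201 + 3316.68 = 3517.68

C = 3517.68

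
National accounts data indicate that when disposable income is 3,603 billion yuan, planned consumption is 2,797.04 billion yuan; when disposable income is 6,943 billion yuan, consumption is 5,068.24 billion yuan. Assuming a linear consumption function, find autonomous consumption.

MPC = ΔC/ΔY = (5068.24 − 2797.04)/(6943 − 3603) = 2271.2/3340 = 0.68
a = C − MPC·Y = 2797.04 − 0.68(3603) = 2797.04 − 2450.04 = 347

a = 347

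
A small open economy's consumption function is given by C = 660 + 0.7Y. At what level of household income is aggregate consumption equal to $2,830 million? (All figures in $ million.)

660 + 0.7Y = 2830
0.7Y = 2170, so Y = 2170/0.7 = 3100

Y = 3100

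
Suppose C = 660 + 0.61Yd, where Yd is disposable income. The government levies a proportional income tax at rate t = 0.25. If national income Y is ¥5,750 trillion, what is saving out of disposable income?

Yd = (1 − 0.25)(5750) = 0.75(5750) = 4312.5
C = 660 + 0.61(4312.5) = 660 + 2630.625 = 3290.625
S = Yd − C = 4312.5 − 3290.625 = 1021.875

S = 1021.875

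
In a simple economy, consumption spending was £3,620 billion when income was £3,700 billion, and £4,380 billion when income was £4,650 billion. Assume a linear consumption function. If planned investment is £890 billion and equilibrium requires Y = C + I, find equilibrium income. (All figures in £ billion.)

Y = 7750

MPC = (4380 − 3620)/(4650 − 3700) = 760/950 = 0.8
a = 3620 − 0.8(3700) = 660
Equilibrium: Y = 660 + 0.8Y + 890
0.2Y = 1550, so Y = 1550/0.2 = 7750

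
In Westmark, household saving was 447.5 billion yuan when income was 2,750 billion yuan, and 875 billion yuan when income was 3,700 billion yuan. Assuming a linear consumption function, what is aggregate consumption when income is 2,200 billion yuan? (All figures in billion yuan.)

MPS = ΔS/ΔY = (875 − 447.5)/(3700 − 2750) = 427.5/950 = 0.45
MPC = 1 − MPS = 0.55
Autonomous saving = 447.5 − 0.45(2750) = -790, so a = 790
C = 790 + 0.55(2200) = 790 + 1210 = 2000

C = 2000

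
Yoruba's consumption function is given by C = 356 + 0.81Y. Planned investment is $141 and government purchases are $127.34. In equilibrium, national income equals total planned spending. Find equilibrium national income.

Y = 3286

Y = C + I + G = 356 + 0.81Y + 141 + 127.34
Y − 0.81Y = 624.34
0.19Y = 624.34, so Y = 624.34/0.19 = 3286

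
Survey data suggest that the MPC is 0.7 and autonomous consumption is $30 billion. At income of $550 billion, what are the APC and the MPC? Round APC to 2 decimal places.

MPC = 0.7 (the slope of the consumption function)
C = 30 + 0.7(550) = 415, so APC = 415/550 = 0.75

APC = 0.75; MPC = 0.7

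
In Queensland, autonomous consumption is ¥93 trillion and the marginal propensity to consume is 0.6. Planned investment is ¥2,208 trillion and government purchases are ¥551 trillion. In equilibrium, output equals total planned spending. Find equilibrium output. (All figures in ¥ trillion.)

Y = C + I + G = 93 + 0.6Y + 2208 + 551
Y − 0.6Y = 2852
0.4Y = 2852, so Y = 2852/0.4 = 7130

Y = 7130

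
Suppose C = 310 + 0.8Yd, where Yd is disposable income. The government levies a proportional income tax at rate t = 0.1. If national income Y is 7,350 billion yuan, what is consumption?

C = 5602

Yd = (1 − 0.1)(7350) = 0.9(7350) = 6615
C = 310 + 0.8(6615) = 310 + 5292 = 5602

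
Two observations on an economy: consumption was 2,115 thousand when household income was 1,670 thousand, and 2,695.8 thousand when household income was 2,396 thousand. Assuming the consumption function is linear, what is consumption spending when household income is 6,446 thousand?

C = 5935.8

MPC = (2695.8 − 2115)/(2396 − 1670) = 580.8/726 = 0.8
a = 2115 − 0.8(1670) = 2115 − 1336 = 779
C = 779 + 0.8(6446) = 779 + 5156.8 = 5935.8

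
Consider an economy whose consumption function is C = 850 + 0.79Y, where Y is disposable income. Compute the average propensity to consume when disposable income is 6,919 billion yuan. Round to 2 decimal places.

APC = 0.91

C = 850 + 0.79(6919) = 6316.01
APC = C/Y = 6316.01/6919 = 0.91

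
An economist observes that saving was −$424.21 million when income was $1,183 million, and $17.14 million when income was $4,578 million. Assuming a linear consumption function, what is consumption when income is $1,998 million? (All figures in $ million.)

MPS = ΔS/ΔY = (17.14 − (-424.21))/(4578 − 1183) = 441.35/3395 = 0.13
MPC = 1 − MPS = 0.87
Autonomous saving = -424.21 − 0.13(1183) = -578, so a = 578
C = 578 + 0.87(1998) = 578 + 1738.26 = 2316.26

C = 2316.26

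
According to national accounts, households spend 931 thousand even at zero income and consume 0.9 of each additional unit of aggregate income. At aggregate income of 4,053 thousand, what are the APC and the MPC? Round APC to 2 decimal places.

APC = 1.13; MPC = 0.9

MPC = 0.9 (the slope of the consumption function)
C = 931 + 0.9(4053) = 4578.7, so APC = 4578.7/4053 = 1.13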